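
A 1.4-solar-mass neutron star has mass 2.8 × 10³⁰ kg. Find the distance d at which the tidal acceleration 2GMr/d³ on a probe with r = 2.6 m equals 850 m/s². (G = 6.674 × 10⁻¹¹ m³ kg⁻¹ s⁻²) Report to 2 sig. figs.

1.0 × 10⁶ m

2GMr/d³ = a_tidal  ⇒  d = (2GMr / a_tidal)^(1/3)
d = (2 × 6.674×10⁻¹¹ × (2.8 × 10³⁰) × (2.6) / (850))^(1/3)
  = 1.0 × 10⁶ m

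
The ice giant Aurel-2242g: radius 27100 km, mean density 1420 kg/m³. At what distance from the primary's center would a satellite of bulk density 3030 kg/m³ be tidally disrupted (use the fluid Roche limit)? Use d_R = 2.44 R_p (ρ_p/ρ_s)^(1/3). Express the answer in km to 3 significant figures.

51400 km

d_R = 2.44 × 27100 km × (1420/3030)^(1/3)
    = 51400 km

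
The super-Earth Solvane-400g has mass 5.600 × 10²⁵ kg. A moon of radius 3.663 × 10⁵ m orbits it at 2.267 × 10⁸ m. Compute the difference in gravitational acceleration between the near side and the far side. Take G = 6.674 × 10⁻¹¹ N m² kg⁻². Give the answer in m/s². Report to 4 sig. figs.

4.700 × 10⁻⁴ m/s²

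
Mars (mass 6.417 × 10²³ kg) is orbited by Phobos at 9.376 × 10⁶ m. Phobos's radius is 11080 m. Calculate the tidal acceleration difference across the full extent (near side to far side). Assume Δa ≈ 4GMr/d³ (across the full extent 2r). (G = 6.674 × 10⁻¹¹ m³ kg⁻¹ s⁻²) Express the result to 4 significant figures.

2.303 × 10⁻³ m/s²

Differencing GM/(d−r)² and GM/(d+r)² to first order in r/d gives 4GMr/d³.
Δg = 4GMr/d³
   = 4 × (6.674 × 10⁻¹¹) × (6.417 × 10²³) × (11080) / (9.376 × 10⁶)³
   = 2.303 × 10⁻³ m/s²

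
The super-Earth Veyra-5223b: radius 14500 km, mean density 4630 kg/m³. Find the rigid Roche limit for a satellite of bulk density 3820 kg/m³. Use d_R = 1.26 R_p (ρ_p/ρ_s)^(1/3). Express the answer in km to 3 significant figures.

d_R = 1.26 × 14500 km × (4630/3820)^(1/3)
    = 19500 km

19500 km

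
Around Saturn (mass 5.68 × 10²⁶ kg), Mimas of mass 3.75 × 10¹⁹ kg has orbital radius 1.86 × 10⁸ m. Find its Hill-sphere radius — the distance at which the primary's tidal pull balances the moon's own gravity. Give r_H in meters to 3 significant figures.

5.21 × 10⁵ m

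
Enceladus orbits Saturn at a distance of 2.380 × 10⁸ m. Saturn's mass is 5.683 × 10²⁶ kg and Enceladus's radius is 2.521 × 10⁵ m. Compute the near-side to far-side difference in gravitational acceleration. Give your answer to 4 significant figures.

Δa = 4GMr/d³
   = 4 × (6.674 × 10⁻¹¹) × (5.683 × 10²⁶) × (2.521 × 10⁵) / (2.380 × 10⁸)³
   = 2.837 × 10⁻³ m/s²

2.837 × 10⁻³ m/s²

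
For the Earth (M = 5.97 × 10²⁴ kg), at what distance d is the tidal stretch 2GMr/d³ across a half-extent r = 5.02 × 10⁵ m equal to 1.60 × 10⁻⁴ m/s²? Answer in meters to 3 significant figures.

2GMr/d³ = a_tidal  ⇒  d = (2GMr / a_tidal)^(1/3)
d = (2 × 6.674×10⁻¹¹ × (5.97 × 10²⁴) × (5.02 × 10⁵) / (1.60 × 10⁻⁴))^(1/3)
  = 1.36 × 10⁸ m

1.36 × 10⁸ m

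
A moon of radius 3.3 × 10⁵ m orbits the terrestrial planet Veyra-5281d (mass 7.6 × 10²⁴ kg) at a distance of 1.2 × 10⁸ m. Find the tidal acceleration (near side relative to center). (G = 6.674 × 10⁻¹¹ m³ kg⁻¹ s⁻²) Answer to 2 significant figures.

1.9 × 10⁻⁴ m/s²

a_tidal = 2GMr/d³
        = 2 × (6.674 × 10⁻¹¹) × (7.6 × 10²⁴) × (3.3 × 10⁵) / (1.2 × 10⁸)³
        = 1.9 × 10⁻⁴ m/s²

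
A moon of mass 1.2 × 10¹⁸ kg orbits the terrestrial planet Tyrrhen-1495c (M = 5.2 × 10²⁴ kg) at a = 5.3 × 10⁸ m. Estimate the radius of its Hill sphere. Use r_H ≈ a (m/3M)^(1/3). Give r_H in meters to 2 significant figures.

r_H ≈ a (m/3M)^(1/3)
    = (5.3 × 10⁸) × (1.2 × 10¹⁸ / (3 × 5.2 × 10²⁴))^(1/3)
    = 2.3 × 10⁶ m

2.3 × 10⁶ m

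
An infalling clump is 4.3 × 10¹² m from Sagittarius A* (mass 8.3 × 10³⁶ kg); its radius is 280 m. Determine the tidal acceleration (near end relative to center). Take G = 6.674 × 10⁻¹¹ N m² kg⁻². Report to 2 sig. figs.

Δa = 2GMr/d³
   = 2 × (6.674 × 10⁻¹¹) × (8.3 × 10³⁶) × (280) / (4.3 × 10¹²)³
   = 3.9 × 10⁻⁹ m/s²

3.9 × 10⁻⁹ m/s²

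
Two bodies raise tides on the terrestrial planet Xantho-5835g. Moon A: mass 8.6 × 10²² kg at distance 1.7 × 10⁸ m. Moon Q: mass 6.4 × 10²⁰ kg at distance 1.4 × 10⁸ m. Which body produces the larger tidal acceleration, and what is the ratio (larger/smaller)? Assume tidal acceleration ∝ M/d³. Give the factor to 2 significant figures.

Moon A, by a factor of ≈ 75

Compare M/d³ for the two perturbers:
Moon A: (8.6 × 10²²) / (1.7 × 10⁸)³ = 1.750 × 10⁻²
Moon Q: (6.4 × 10²⁰) / (1.4 × 10⁸)³ = 2.332 × 10⁻⁴
Ratio (larger/smaller) = 75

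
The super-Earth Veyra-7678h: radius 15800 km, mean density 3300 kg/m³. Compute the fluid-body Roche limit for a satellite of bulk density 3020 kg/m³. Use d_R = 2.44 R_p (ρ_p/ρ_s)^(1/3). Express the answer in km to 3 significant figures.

39700 km

d_R = 2.44 × 15800 km × (3300/3020)^(1/3)
    = 39700 km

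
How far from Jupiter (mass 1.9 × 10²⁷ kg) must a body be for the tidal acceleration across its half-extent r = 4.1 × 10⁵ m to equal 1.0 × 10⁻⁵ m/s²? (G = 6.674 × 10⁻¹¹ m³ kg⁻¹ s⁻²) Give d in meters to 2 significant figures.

2GMr/d³ = a_tidal  ⇒  d = (2GMr / a_tidal)^(1/3)
d = (2 × 6.674×10⁻¹¹ × (1.9 × 10²⁷) × (4.1 × 10⁵) / (1.0 × 10⁻⁵))^(1/3)
  = 2.2 × 10⁹ m

2.2 × 10⁹ m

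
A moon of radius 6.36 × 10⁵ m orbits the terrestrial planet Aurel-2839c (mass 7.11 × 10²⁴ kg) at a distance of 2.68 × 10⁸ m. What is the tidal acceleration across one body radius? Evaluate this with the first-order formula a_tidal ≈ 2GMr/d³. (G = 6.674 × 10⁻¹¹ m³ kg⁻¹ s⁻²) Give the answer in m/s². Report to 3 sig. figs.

a_tidal = 2GMr/d³
        = 2 × (6.674 × 10⁻¹¹) × (7.11 × 10²⁴) × (6.36 × 10⁵) / (2.68 × 10⁸)³
        = 3.14 × 10⁻⁵ m/s²

3.14 × 10⁻⁵ m/s²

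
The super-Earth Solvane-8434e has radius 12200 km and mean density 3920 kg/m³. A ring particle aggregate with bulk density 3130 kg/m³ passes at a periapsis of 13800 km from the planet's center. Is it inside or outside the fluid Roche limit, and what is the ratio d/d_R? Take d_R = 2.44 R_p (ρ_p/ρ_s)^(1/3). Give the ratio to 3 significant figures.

inside; d/d_R ≈ 0.430

d_R = 2.44 × (12200 km) × (3920/3130)^(1/3) = 32090 km
d/d_R = (13800) / (32090) = 0.430
Since d/d_R < 1, the body is inside the Roche limit.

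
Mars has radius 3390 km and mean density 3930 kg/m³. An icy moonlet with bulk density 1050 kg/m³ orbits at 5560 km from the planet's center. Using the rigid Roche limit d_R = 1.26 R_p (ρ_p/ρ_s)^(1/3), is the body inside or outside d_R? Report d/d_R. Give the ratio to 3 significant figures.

inside; d/d_R ≈ 0.838

d_R = 1.26 × (3390 km) × (3930/1050)^(1/3) = 6632 km
d/d_R = (5560) / (6632) = 0.838
Since d/d_R < 1, the body is inside the Roche limit.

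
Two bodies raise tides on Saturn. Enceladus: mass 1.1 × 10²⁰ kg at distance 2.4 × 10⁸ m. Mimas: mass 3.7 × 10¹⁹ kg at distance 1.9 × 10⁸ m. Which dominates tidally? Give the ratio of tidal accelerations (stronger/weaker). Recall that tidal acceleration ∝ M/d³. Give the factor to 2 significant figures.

Enceladus, by a factor of ≈ 1.5

Tidal acceleration ∝ M/d³, so compare M/d³ for each.
Enceladus: (1.1 × 10²⁰) / (2.4 × 10⁸)³ = 7.957 × 10⁻⁶
Mimas: (3.7 × 10¹⁹) / (1.9 × 10⁸)³ = 5.394 × 10⁻⁶
Ratio (larger/smaller) = 1.5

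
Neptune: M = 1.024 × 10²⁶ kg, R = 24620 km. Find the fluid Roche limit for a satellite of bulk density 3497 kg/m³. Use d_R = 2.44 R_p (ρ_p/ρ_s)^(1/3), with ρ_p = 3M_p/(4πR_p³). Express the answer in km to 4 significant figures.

ρ_p = 3M_p/(4πR_p³) = 3 × (1.024 × 10²⁶) / (4π × (2.462 × 10⁷ m)³) = 1638 kg/m³
d_R = 2.44 × 24620 km × (1638/3497)^(1/3)
    = 46650 km

46650 km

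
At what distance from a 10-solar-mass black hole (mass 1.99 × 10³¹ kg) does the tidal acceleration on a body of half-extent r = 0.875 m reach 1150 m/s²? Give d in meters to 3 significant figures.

2GMr/d³ = a_tidal  ⇒  d = (2GMr / a_tidal)^(1/3)
d = (2 × 6.674×10⁻¹¹ × (1.99 × 10³¹) × (0.875) / (1150))^(1/3)
  = 1.26 × 10⁶ m

1.26 × 10⁶ m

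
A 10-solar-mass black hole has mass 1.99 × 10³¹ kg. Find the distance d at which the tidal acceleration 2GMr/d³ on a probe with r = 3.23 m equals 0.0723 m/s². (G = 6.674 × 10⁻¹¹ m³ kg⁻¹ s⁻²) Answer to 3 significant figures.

4.91 × 10⁷ m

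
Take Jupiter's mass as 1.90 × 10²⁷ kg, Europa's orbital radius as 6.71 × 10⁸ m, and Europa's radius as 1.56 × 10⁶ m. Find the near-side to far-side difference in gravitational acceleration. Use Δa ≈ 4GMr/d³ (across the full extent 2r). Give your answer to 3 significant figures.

Δg = 4GMr/d³
   = 4 × (6.674 × 10⁻¹¹) × (1.90 × 10²⁷) × (1.56 × 10⁶) / (6.71 × 10⁸)³
   = 2.62 × 10⁻³ m/s²

2.62 × 10⁻³ m/s²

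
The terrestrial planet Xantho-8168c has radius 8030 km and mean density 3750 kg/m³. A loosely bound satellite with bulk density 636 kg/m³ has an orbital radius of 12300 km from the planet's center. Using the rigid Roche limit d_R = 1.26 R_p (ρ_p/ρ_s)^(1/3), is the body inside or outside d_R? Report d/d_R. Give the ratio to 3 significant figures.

d_R = 1.26 × (8030 km) × (3750/636)^(1/3) = 18280 km
d/d_R = (12300) / (18280) = 0.673
Since d/d_R < 1, the body is inside the Roche limit.

inside; d/d_R ≈ 0.673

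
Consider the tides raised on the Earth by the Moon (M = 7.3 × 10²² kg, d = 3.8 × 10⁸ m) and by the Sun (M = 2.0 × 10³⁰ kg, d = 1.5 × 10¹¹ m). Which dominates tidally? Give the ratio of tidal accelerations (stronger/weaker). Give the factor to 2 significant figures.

The Moon, by a factor of ≈ 2.2

The tide-raising term goes as M/d³ (the gradient of a 1/d² field).
The Moon: (7.3 × 10²²) / (3.8 × 10⁸)³ = 1.330 × 10⁻³
The Sun: (2.0 × 10³⁰) / (1.5 × 10¹¹)³ = 5.926 × 10⁻⁴
Ratio (larger/smaller) = 2.2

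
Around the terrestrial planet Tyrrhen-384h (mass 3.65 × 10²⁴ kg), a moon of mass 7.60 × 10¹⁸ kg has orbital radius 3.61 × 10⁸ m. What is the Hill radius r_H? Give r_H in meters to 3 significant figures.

r_H ≈ a (m/3M)^(1/3)
    = (3.61 × 10⁸) × (7.60 × 10¹⁸ / (3 × 3.65 × 10²⁴))^(1/3)
    = 3.20 × 10⁶ m

3.20 × 10⁶ m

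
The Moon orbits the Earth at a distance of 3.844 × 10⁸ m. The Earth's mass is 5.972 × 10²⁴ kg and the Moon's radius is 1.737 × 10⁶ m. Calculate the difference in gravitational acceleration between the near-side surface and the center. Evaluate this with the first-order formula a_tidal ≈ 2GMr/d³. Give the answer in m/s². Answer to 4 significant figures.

2.438 × 10⁻⁵ m/s²

Δg = 2GMr/d³
   = 2 × (6.674 × 10⁻¹¹) × (5.972 × 10²⁴) × (1.737 × 10⁶) / (3.844 × 10⁸)³
   = 2.438 × 10⁻⁵ m/s²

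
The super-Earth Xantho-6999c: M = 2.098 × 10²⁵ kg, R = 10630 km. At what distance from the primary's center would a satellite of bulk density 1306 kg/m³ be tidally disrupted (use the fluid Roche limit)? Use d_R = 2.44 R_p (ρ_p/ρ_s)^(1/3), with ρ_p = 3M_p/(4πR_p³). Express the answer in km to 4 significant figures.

ρ_p = 3M_p/(4πR_p³) = 3 × (2.098 × 10²⁵) / (4π × (1.063 × 10⁷ m)³) = 4170 kg/m³
d_R = 2.44 × 10630 km × (4170/1306)^(1/3)
    = 38190 km

38190 km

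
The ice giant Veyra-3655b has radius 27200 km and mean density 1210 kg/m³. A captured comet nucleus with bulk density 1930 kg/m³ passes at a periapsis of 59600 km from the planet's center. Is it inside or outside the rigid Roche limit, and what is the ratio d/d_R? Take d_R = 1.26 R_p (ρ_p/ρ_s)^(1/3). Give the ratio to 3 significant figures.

outside; d/d_R ≈ 2.03

d_R = 1.26 × (27200 km) × (1210/1930)^(1/3) = 29330 km
d/d_R = (59600) / (29330) = 2.03
Since d/d_R > 1, the body is outside the Roche limit.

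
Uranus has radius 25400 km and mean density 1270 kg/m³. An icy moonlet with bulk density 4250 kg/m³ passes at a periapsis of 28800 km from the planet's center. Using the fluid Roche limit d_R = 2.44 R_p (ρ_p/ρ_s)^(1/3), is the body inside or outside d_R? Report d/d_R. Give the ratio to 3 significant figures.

inside; d/d_R ≈ 0.695

d_R = 2.44 × (25400 km) × (1270/4250)^(1/3) = 41430 km
d/d_R = (28800) / (41430) = 0.695
Since d/d_R < 1, the body is inside the Roche limit.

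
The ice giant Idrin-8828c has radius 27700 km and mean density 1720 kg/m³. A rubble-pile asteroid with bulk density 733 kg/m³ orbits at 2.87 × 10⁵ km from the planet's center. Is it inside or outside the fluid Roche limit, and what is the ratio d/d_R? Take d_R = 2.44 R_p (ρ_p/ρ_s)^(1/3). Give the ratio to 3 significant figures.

outside; d/d_R ≈ 3.20

d_R = 2.44 × (27700 km) × (1720/733)^(1/3) = 89810 km
d/d_R = (2.87 × 10⁵) / (89810) = 3.20
Since d/d_R > 1, the body is outside the Roche limit.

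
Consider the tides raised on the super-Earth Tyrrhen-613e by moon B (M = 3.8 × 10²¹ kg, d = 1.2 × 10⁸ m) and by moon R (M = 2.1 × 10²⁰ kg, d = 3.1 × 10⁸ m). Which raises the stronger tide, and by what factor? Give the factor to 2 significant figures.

Moon B, by a factor of ≈ 310

The tide-raising term goes as M/d³ (the gradient of a 1/d² field).
Moon B: (3.8 × 10²¹) / (1.2 × 10⁸)³ = 2.199 × 10⁻³
Moon R: (2.1 × 10²⁰) / (3.1 × 10⁸)³ = 7.049 × 10⁻⁶
Ratio (larger/smaller) = 310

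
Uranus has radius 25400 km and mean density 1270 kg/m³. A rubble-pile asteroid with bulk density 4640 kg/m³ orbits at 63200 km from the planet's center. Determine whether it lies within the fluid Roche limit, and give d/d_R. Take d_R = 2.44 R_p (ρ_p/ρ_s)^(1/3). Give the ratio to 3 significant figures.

outside; d/d_R ≈ 1.57

d_R = 2.44 × (25400 km) × (1270/4640)^(1/3) = 40240 km
d/d_R = (63200) / (40240) = 1.57
Since d/d_R > 1, the body is outside the Roche limit.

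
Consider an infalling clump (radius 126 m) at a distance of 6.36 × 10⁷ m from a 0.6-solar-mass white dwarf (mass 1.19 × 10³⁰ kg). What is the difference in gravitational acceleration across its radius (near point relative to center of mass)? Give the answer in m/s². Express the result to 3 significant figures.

7.78 × 10⁻² m/s²

Since r ≪ d, expand the inverse-square field across one radius to get the leading 2GMr/d³ term.
Δg = 2GMr/d³
   = 2 × (6.674 × 10⁻¹¹) × (1.19 × 10³⁰) × (126) / (6.36 × 10⁷)³
   = 7.78 × 10⁻² m/s²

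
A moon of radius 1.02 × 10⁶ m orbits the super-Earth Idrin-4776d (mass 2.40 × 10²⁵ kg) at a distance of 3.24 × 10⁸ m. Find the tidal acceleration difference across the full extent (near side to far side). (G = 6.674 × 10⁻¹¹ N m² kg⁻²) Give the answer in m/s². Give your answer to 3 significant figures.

1.92 × 10⁻⁴ m/s²

Δa = 4GMr/d³
   = 4 × (6.674 × 10⁻¹¹) × (2.40 × 10²⁵) × (1.02 × 10⁶) / (3.24 × 10⁸)³
   = 1.92 × 10⁻⁴ m/s²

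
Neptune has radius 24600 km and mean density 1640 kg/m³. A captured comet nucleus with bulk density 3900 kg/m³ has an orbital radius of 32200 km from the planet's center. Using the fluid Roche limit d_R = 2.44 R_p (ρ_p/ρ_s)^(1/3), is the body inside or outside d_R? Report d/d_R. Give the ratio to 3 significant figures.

inside; d/d_R ≈ 0.716

d_R = 2.44 × (24600 km) × (1640/3900)^(1/3) = 44970 km
d/d_R = (32200) / (44970) = 0.716
Since d/d_R < 1, the body is inside the Roche limit.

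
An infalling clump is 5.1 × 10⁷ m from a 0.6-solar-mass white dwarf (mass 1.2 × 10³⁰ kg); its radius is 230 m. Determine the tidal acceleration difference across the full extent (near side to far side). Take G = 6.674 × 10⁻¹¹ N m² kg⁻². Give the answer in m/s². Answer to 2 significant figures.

Δa = 4GMr/d³
   = 4 × (6.674 × 10⁻¹¹) × (1.2 × 10³⁰) × (230) / (5.1 × 10⁷)³
   = 5.6 × 10⁻¹ m/s²

5.6 × 10⁻¹ m/s²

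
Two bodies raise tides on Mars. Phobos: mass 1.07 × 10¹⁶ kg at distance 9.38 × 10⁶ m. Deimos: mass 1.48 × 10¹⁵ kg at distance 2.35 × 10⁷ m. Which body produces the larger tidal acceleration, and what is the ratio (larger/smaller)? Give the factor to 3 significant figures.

Phobos, by a factor of ≈ 114

Compare M/d³ for the two perturbers:
Phobos: (1.07 × 10¹⁶) / (9.38 × 10⁶)³ = 1.297 × 10⁻⁵
Deimos: (1.48 × 10¹⁵) / (2.35 × 10⁷)³ = 1.140 × 10⁻⁷
Ratio (larger/smaller) = 114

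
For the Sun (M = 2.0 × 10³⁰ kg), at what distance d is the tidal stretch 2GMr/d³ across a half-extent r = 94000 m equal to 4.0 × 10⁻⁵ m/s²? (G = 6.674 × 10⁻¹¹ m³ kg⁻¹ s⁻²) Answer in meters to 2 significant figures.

8.6 × 10⁹ m

2GMr/d³ = a_tidal  ⇒  d = (2GMr / a_tidal)^(1/3)
d = (2 × 6.674×10⁻¹¹ × (2.0 × 10³⁰) × (94000) / (4.0 × 10⁻⁵))^(1/3)
  = 8.6 × 10⁹ m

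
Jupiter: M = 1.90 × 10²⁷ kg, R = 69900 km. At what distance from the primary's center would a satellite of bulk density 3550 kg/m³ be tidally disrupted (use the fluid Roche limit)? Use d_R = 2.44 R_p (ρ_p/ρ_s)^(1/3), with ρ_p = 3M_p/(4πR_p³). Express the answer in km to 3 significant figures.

1.23 × 10⁵ km

ρ_p = 3M_p/(4πR_p³) = 3 × (1.90 × 10²⁷) / (4π × (6.99 × 10⁷ m)³) = 1330 kg/m³
d_R = 2.44 × 69900 km × (1330/3550)^(1/3)
    = 1.23 × 10⁵ km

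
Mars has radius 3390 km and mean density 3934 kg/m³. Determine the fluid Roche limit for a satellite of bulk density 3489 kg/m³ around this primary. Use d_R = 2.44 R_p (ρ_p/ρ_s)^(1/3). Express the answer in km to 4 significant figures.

8609 km

d_R = 2.44 × 3390 km × (3934/3489)^(1/3)
    = 8609 km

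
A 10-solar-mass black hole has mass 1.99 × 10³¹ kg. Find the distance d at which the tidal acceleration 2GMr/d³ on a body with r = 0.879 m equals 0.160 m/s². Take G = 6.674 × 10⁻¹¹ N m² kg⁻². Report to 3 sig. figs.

2.44 × 10⁷ m

2GMr/d³ = a_tidal  ⇒  d = (2GMr / a_tidal)^(1/3)
d = (2 × 6.674×10⁻¹¹ × (1.99 × 10³¹) × (0.879) / (0.160))^(1/3)
  = 2.44 × 10⁷ m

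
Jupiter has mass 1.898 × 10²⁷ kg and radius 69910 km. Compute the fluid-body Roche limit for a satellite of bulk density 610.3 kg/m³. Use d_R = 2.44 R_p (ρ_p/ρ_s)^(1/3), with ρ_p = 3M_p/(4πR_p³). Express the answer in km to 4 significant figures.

2.209 × 10⁵ km

ρ_p = 3M_p/(4πR_p³) = 3 × (1.898 × 10²⁷) / (4π × (6.991 × 10⁷ m)³) = 1326 kg/m³
d_R = 2.44 × 69910 km × (1326/610.3)^(1/3)
    = 2.209 × 10⁵ km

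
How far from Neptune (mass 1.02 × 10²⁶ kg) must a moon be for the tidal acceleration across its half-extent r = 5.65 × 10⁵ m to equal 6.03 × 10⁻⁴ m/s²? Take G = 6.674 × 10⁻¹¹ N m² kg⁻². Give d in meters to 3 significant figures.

2.34 × 10⁸ m

2GMr/d³ = a_tidal  ⇒  d = (2GMr / a_tidal)^(1/3)
d = (2 × 6.674×10⁻¹¹ × (1.02 × 10²⁶) × (5.65 × 10⁵) / (6.03 × 10⁻⁴))^(1/3)
  = 2.34 × 10⁸ m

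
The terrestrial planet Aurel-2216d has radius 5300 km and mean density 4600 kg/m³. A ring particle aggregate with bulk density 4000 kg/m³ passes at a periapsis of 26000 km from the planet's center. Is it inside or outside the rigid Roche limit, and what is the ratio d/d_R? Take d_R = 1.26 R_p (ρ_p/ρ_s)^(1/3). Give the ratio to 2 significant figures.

outside; d/d_R ≈ 3.7

d_R = 1.26 × (5300 km) × (4600/4000)^(1/3) = 6996 km
d/d_R = (26000) / (6996) = 3.7
Since d/d_R > 1, the body is outside the Roche limit.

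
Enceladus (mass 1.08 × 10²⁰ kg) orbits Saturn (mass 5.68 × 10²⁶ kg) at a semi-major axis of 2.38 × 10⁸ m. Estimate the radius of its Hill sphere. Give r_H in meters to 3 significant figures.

9.49 × 10⁵ m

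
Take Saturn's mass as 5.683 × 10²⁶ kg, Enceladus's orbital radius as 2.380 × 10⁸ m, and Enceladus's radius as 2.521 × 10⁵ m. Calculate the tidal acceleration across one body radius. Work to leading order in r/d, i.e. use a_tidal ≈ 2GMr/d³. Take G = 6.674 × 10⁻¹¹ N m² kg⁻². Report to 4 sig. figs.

1.419 × 10⁻³ m/s²

Since r ≪ d, expand the inverse-square field across one radius to get the leading 2GMr/d³ term.
Δa = 2GMr/d³
   = 2 × (6.674 × 10⁻¹¹) × (5.683 × 10²⁶) × (2.521 × 10⁵) / (2.380 × 10⁸)³
   = 1.419 × 10⁻³ m/s²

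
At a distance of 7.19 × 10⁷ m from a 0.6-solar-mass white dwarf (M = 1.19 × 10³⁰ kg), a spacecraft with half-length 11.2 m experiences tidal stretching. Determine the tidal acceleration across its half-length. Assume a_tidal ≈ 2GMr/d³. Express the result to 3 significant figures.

4.79 × 10⁻³ m/s²

Differencing GM/(d−r)² and GM/d² to first order in r/d gives 2GMr/d³.
a_tidal = 2GMr/d³
        = 2 × (6.674 × 10⁻¹¹) × (1.19 × 10³⁰) × (11.2) / (7.19 × 10⁷)³
        = 4.79 × 10⁻³ m/s²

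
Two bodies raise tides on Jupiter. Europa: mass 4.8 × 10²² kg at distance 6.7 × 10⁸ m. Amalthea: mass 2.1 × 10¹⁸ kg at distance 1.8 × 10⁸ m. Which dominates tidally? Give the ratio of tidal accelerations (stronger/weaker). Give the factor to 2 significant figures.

Europa, by a factor of ≈ 440

Tidal acceleration ∝ M/d³, so compare M/d³ for each.
Europa: (4.8 × 10²²) / (6.7 × 10⁸)³ = 1.596 × 10⁻⁴
Amalthea: (2.1 × 10¹⁸) / (1.8 × 10⁸)³ = 3.601 × 10⁻⁷
Ratio (larger/smaller) = 440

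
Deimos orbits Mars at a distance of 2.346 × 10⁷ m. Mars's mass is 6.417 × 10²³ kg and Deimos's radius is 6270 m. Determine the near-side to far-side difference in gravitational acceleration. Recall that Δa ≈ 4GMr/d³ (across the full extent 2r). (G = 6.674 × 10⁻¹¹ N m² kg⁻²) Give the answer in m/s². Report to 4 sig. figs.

Δg = 4GMr/d³
   = 4 × (6.674 × 10⁻¹¹) × (6.417 × 10²³) × (6270) / (2.346 × 10⁷)³
   = 8.319 × 10⁻⁵ m/s²

8.319 × 10⁻⁵ m/s²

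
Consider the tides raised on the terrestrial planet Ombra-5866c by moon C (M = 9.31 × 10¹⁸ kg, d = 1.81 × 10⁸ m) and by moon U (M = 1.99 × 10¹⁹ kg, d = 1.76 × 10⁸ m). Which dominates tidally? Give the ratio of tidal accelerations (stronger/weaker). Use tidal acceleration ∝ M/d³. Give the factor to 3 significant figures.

Tidal acceleration ∝ M/d³, so compare M/d³ for each.
Moon C: (9.31 × 10¹⁸) / (1.81 × 10⁸)³ = 1.570 × 10⁻⁶
Moon U: (1.99 × 10¹⁹) / (1.76 × 10⁸)³ = 3.650 × 10⁻⁶
Ratio (larger/smaller) = 2.32

Moon U, by a factor of ≈ 2.32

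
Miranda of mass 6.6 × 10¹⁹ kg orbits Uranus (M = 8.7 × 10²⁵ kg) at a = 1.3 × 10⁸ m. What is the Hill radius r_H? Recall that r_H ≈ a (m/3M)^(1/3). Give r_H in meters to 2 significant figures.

8.2 × 10⁵ m

r_H ≈ a (m/3M)^(1/3)
    = (1.3 × 10⁸) × (6.6 × 10¹⁹ / (3 × 8.7 × 10²⁵))^(1/3)
    = 8.2 × 10⁵ m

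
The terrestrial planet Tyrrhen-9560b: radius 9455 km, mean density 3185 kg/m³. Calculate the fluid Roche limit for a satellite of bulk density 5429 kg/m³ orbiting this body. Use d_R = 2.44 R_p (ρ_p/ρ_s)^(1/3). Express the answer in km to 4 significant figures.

d_R = 2.44 × 9455 km × (3185/5429)^(1/3)
    = 19310 km

19310 km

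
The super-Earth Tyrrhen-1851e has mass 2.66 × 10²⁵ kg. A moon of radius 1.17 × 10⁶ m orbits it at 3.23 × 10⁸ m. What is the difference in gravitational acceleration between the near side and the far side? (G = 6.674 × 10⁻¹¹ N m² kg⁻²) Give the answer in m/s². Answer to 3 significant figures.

Δa = 4GMr/d³
   = 4 × (6.674 × 10⁻¹¹) × (2.66 × 10²⁵) × (1.17 × 10⁶) / (3.23 × 10⁸)³
   = 2.47 × 10⁻⁴ m/s²

2.47 × 10⁻⁴ m/s²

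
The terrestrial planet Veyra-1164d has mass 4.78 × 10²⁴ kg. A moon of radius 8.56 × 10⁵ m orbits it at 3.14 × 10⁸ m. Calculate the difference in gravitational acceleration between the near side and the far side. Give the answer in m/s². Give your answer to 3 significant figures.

3.53 × 10⁻⁵ m/s²

Δa = 4GMr/d³
   = 4 × (6.674 × 10⁻¹¹) × (4.78 × 10²⁴) × (8.56 × 10⁵) / (3.14 × 10⁸)³
   = 3.53 × 10⁻⁵ m/s²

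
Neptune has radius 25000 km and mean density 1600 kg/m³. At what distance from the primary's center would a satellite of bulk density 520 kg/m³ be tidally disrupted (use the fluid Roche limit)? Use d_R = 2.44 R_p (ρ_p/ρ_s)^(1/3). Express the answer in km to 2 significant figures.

89000 km

d_R = 2.44 × 25000 km × (1600/520)^(1/3)
    = 89000 km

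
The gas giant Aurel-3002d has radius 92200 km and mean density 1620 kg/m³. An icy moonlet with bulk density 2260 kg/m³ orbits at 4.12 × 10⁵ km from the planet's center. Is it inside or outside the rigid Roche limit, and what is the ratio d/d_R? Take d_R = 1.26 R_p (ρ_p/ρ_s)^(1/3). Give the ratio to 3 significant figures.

outside; d/d_R ≈ 3.96

d_R = 1.26 × (92200 km) × (1620/2260)^(1/3) = 1.040 × 10⁵ km
d/d_R = (4.12 × 10⁵) / (1.040 × 10⁵) = 3.96
Since d/d_R > 1, the body is outside the Roche limit.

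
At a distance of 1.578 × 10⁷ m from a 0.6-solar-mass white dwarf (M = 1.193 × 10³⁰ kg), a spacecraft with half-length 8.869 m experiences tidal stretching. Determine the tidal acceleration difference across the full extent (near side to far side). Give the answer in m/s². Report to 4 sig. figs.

7.189 × 10⁻¹ m/s²

Δa = 4GMr/d³
   = 4 × (6.674 × 10⁻¹¹) × (1.193 × 10³⁰) × (8.869) / (1.578 × 10⁷)³
   = 7.189 × 10⁻¹ m/s²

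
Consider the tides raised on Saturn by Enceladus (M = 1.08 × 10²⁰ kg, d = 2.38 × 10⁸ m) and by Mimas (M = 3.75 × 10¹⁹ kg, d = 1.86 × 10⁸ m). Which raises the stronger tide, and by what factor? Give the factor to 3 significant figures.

Enceladus, by a factor of ≈ 1.37

Compare M/d³ for the two perturbers:
Enceladus: (1.08 × 10²⁰) / (2.38 × 10⁸)³ = 8.011 × 10⁻⁶
Mimas: (3.75 × 10¹⁹) / (1.86 × 10⁸)³ = 5.828 × 10⁻⁶
Ratio (larger/smaller) = 1.37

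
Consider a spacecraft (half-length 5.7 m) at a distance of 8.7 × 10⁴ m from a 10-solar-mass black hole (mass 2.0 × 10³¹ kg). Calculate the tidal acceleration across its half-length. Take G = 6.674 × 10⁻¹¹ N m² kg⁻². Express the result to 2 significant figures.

2.3 × 10⁷ m/s²

Since r ≪ d, expand the inverse-square field across one radius to get the leading 2GMr/d³ term.
a_tidal = 2GMr/d³
        = 2 × (6.674 × 10⁻¹¹) × (2.0 × 10³¹) × (5.7) / (8.7 × 10⁴)³
        = 2.3 × 10⁷ m/s²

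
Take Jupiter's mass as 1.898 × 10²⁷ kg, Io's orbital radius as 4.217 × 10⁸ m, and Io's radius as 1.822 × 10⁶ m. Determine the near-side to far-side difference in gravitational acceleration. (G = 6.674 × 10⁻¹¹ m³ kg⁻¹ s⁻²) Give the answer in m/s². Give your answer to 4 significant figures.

1.231 × 10⁻² m/s²

a_tidal = 4GMr/d³
        = 4 × (6.674 × 10⁻¹¹) × (1.898 × 10²⁷) × (1.822 × 10⁶) / (4.217 × 10⁸)³
        = 1.231 × 10⁻² m/s²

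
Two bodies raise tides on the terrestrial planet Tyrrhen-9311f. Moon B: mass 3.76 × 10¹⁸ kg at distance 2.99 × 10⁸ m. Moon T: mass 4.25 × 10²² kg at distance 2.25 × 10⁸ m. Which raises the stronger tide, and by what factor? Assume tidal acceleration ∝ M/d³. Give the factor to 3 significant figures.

Moon T, by a factor of ≈ 26500

Tidal acceleration ∝ M/d³, so compare M/d³ for each.
Moon B: (3.76 × 10¹⁸) / (2.99 × 10⁸)³ = 1.407 × 10⁻⁷
Moon T: (4.25 × 10²²) / (2.25 × 10⁸)³ = 3.731 × 10⁻³
Ratio (larger/smaller) = 26500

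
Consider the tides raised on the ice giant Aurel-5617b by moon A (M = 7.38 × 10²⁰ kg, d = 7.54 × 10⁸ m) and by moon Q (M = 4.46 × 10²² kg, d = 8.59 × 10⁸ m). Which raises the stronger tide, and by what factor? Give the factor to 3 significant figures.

Moon Q, by a factor of ≈ 40.9

Tidal stretch scales as M/d³; compute that for each body.
Moon A: (7.38 × 10²⁰) / (7.54 × 10⁸)³ = 1.722 × 10⁻⁶
Moon Q: (4.46 × 10²²) / (8.59 × 10⁸)³ = 7.036 × 10⁻⁵
Ratio (larger/smaller) = 40.9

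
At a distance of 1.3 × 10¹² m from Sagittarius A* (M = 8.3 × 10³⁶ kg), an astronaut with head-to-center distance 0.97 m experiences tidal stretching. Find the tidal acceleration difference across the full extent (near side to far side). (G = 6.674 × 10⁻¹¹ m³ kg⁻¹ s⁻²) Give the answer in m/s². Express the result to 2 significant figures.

9.8 × 10⁻¹⁰ m/s²

Δa = 4GMr/d³
   = 4 × (6.674 × 10⁻¹¹) × (8.3 × 10³⁶) × (0.97) / (1.3 × 10¹²)³
   = 9.8 × 10⁻¹⁰ m/s²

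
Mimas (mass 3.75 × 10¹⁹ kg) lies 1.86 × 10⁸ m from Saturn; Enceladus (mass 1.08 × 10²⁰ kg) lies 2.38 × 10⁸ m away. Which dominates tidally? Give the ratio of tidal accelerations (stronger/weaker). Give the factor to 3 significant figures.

Enceladus, by a factor of ≈ 1.37

The tide-raising term goes as M/d³ (the gradient of a 1/d² field).
Mimas: (3.75 × 10¹⁹) / (1.86 × 10⁸)³ = 5.828 × 10⁻⁶
Enceladus: (1.08 × 10²⁰) / (2.38 × 10⁸)³ = 8.011 × 10⁻⁶
Ratio (larger/smaller) = 1.37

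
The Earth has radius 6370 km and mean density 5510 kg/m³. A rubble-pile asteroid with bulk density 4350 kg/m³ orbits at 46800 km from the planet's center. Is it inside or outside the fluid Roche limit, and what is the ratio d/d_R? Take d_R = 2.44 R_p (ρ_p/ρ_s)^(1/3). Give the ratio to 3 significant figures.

d_R = 2.44 × (6370 km) × (5510/4350)^(1/3) = 16820 km
d/d_R = (46800) / (16820) = 2.78
Since d/d_R > 1, the body is outside the Roche limit.

outside; d/d_R ≈ 2.78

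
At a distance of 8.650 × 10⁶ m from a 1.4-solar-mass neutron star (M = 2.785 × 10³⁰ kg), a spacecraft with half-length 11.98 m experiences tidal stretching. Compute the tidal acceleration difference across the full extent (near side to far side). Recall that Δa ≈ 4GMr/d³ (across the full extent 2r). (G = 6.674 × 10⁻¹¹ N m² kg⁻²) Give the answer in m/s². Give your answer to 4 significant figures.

1.376 × 10¹ m/s²

Near-to-far spans 2r, so the tidal difference is twice the near-to-center value: 4GMr/d³.
Δg = 4GMr/d³
   = 4 × (6.674 × 10⁻¹¹) × (2.785 × 10³⁰) × (11.98) / (8.650 × 10⁶)³
   = 1.376 × 10¹ m/s²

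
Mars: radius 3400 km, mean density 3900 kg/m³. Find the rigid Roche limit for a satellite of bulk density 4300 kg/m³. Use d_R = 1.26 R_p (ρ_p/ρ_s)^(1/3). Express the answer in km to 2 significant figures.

4100 km

d_R = 1.26 × 3400 km × (3900/4300)^(1/3)
    = 4100 km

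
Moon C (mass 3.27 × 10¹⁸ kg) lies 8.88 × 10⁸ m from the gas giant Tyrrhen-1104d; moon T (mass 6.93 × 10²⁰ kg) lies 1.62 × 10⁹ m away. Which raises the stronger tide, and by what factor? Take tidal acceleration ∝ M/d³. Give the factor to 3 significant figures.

Tidal stretch scales as M/d³; compute that for each body.
Moon C: (3.27 × 10¹⁸) / (8.88 × 10⁸)³ = 4.670 × 10⁻⁹
Moon T: (6.93 × 10²⁰) / (1.62 × 10⁹)³ = 1.630 × 10⁻⁷
Ratio (larger/smaller) = 34.9

Moon T, by a factor of ≈ 34.9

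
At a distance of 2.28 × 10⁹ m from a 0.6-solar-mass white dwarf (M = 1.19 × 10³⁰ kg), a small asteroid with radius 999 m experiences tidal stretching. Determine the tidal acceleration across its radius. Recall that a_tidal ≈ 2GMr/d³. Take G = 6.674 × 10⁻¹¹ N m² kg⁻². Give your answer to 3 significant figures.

1.34 × 10⁻⁵ m/s²

Δg = 2GMr/d³
   = 2 × (6.674 × 10⁻¹¹) × (1.19 × 10³⁰) × (999) / (2.28 × 10⁹)³
   = 1.34 × 10⁻⁵ m/s²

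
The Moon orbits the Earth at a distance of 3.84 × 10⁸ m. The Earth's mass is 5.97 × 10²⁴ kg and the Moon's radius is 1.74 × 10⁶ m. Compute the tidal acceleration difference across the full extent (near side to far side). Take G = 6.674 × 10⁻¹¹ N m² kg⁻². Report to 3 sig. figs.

Δg = 4GMr/d³
   = 4 × (6.674 × 10⁻¹¹) × (5.97 × 10²⁴) × (1.74 × 10⁶) / (3.84 × 10⁸)³
   = 4.90 × 10⁻⁵ m/s²

4.90 × 10⁻⁵ m/s²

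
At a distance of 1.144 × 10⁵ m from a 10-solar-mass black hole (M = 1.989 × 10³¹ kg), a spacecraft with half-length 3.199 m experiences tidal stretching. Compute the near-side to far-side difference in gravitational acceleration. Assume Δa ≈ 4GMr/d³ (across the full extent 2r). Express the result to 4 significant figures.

1.135 × 10⁷ m/s²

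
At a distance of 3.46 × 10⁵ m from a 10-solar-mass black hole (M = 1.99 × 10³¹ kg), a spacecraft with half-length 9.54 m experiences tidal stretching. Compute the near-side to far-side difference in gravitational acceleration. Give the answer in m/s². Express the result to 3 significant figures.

1.22 × 10⁶ m/s²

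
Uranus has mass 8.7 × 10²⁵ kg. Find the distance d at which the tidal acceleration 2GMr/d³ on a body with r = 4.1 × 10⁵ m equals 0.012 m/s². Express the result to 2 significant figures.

2GMr/d³ = a_tidal  ⇒  d = (2GMr / a_tidal)^(1/3)
d = (2 × 6.674×10⁻¹¹ × (8.7 × 10²⁵) × (4.1 × 10⁵) / (0.012))^(1/3)
  = 7.3 × 10⁷ m

7.3 × 10⁷ m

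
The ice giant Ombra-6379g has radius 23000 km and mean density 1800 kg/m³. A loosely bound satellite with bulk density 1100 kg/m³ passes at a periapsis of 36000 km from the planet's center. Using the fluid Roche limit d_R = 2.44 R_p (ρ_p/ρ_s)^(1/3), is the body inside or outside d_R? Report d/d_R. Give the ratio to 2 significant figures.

d_R = 2.44 × (23000 km) × (1800/1100)^(1/3) = 66130 km
d/d_R = (36000) / (66130) = 0.54
Since d/d_R < 1, the body is inside the Roche limit.

inside; d/d_R ≈ 0.54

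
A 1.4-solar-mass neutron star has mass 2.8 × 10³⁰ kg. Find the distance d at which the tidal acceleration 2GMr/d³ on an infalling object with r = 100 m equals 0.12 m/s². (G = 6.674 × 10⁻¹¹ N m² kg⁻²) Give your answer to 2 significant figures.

6.8 × 10⁷ m

2GMr/d³ = a_tidal  ⇒  d = (2GMr / a_tidal)^(1/3)
d = (2 × 6.674×10⁻¹¹ × (2.8 × 10³⁰) × (100) / (0.12))^(1/3)
  = 6.8 × 10⁷ m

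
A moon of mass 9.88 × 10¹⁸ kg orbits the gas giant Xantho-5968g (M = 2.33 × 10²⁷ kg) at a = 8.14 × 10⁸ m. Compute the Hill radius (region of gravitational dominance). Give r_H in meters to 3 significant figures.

9.14 × 10⁵ m

r_H ≈ a (m/3M)^(1/3)
    = (8.14 × 10⁸) × (9.88 × 10¹⁸ / (3 × 2.33 × 10²⁷))^(1/3)
    = 9.14 × 10⁵ m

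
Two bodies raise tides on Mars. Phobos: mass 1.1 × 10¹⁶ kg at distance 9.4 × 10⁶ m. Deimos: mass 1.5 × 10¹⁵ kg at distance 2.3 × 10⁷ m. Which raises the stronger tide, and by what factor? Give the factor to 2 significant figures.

Phobos, by a factor of ≈ 110

Tidal acceleration ∝ M/d³, so compare M/d³ for each.
Phobos: (1.1 × 10¹⁶) / (9.4 × 10⁶)³ = 1.324 × 10⁻⁵
Deimos: (1.5 × 10¹⁵) / (2.3 × 10⁷)³ = 1.233 × 10⁻⁷
Ratio (larger/smaller) = 110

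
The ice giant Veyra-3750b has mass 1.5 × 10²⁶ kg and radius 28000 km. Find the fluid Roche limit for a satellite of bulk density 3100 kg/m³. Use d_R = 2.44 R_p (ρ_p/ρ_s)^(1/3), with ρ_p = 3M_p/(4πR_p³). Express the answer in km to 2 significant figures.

ρ_p = 3M_p/(4πR_p³) = 3 × (1.5 × 10²⁶) / (4π × (2.8 × 10⁷ m)³) = 1600 kg/m³
d_R = 2.44 × 28000 km × (1600/3100)^(1/3)
    = 55000 km

55000 km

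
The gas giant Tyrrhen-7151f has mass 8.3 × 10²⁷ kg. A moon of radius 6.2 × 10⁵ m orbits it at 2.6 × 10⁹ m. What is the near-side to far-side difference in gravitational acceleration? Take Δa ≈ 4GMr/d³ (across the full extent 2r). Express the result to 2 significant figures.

7.8 × 10⁻⁵ m/s²

Differencing GM/(d−r)² and GM/(d+r)² to first order in r/d gives 4GMr/d³.
a_tidal = 4GMr/d³
        = 4 × (6.674 × 10⁻¹¹) × (8.3 × 10²⁷) × (6.2 × 10⁵) / (2.6 × 10⁹)³
        = 7.8 × 10⁻⁵ m/s²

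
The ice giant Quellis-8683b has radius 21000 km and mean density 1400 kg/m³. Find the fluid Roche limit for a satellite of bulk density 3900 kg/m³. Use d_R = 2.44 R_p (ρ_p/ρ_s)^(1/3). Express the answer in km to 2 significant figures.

d_R = 2.44 × 21000 km × (1400/3900)^(1/3)
    = 36000 km

36000 km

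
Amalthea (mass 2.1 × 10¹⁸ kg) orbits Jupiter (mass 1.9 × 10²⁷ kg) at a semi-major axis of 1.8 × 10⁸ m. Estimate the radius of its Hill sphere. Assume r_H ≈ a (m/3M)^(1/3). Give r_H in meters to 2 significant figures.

r_H ≈ a (m/3M)^(1/3)
    = (1.8 × 10⁸) × (2.1 × 10¹⁸ / (3 × 1.9 × 10²⁷))^(1/3)
    = 1.3 × 10⁵ m

1.3 × 10⁵ m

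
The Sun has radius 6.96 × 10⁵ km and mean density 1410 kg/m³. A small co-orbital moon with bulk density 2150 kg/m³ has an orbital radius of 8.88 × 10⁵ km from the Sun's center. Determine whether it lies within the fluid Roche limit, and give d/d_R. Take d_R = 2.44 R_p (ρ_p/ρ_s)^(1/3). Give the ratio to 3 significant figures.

inside; d/d_R ≈ 0.602

d_R = 2.44 × (6.96 × 10⁵ km) × (1410/2150)^(1/3) = 1.475 × 10⁶ km
d/d_R = (8.88 × 10⁵) / (1.475 × 10⁶) = 0.602
Since d/d_R < 1, the body is inside the Roche limit.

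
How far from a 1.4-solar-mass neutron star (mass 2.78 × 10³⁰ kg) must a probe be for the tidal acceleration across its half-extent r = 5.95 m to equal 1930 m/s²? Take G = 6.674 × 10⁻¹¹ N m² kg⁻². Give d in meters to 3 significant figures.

2GMr/d³ = a_tidal  ⇒  d = (2GMr / a_tidal)^(1/3)
d = (2 × 6.674×10⁻¹¹ × (2.78 × 10³⁰) × (5.95) / (1930))^(1/3)
  = 1.05 × 10⁶ m

1.05 × 10⁶ m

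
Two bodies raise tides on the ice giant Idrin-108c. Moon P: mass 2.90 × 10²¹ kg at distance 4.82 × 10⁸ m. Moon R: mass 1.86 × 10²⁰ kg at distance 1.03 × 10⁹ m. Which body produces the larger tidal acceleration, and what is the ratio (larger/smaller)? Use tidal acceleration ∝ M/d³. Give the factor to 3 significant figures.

Moon P, by a factor of ≈ 152

Tidal stretch scales as M/d³; compute that for each body.
Moon P: (2.90 × 10²¹) / (4.82 × 10⁸)³ = 2.590 × 10⁻⁵
Moon R: (1.86 × 10²⁰) / (1.03 × 10⁹)³ = 1.702 × 10⁻⁷
Ratio (larger/smaller) = 152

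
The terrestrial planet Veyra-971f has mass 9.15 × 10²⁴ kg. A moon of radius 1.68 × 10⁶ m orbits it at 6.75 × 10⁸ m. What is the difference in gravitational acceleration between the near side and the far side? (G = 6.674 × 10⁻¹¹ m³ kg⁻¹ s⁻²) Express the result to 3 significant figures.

Δg = 4GMr/d³
   = 4 × (6.674 × 10⁻¹¹) × (9.15 × 10²⁴) × (1.68 × 10⁶) / (6.75 × 10⁸)³
   = 1.33 × 10⁻⁵ m/s²

1.33 × 10⁻⁵ m/s²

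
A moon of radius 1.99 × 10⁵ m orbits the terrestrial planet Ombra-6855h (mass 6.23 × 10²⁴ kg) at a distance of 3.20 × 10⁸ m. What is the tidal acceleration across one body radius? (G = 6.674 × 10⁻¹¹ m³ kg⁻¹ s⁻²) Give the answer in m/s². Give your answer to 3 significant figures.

Δa = 2GMr/d³
   = 2 × (6.674 × 10⁻¹¹) × (6.23 × 10²⁴) × (1.99 × 10⁵) / (3.20 × 10⁸)³
   = 5.05 × 10⁻⁶ m/s²

5.05 × 10⁻⁶ m/s²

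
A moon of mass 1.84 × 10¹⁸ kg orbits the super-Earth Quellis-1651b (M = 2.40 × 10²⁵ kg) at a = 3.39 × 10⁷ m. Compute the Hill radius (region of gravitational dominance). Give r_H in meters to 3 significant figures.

r_H ≈ a (m/3M)^(1/3)
    = (3.39 × 10⁷) × (1.84 × 10¹⁸ / (3 × 2.40 × 10²⁵))^(1/3)
    = 9.99 × 10⁴ m

9.99 × 10⁴ m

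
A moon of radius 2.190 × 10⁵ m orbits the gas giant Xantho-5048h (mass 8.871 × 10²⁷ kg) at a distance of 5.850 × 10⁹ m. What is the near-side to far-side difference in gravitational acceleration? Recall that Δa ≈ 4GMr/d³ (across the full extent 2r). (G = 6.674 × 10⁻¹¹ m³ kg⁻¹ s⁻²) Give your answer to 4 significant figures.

2.591 × 10⁻⁶ m/s²

a_tidal = 4GMr/d³
        = 4 × (6.674 × 10⁻¹¹) × (8.871 × 10²⁷) × (2.190 × 10⁵) / (5.850 × 10⁹)³
        = 2.591 × 10⁻⁶ m/s²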